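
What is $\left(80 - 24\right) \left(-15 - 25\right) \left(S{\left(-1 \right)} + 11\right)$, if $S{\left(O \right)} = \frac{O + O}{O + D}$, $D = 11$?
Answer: $-24192$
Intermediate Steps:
$S{\left(O \right)} = \frac{2 O}{11 + O}$ ($S{\left(O \right)} = \frac{O + O}{O + 11} = \frac{2 O}{11 + O}$)
$\left(80 - 24\right) \left(-15 - 25\right) \left(S{\left(-1 \right)} + 11\right) = \left(80 - 24\right) \left(-15 - 25\right) \left(2 \left(-1\right) \frac{1}{11 - 1} + 11\right) = 56 \left(-40\right) \left(2 \left(-1\right) \frac{1}{10} + 11\right) = - 2240 \left(2 \left(-1\right) \frac{1}{10} + 11\right) = - 2240 \left(- \frac{1}{5} + 11\right) = \left(-2240\right) \frac{54}{5} = -24192$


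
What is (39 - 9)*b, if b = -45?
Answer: -1350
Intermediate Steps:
(39 - 9)*b = (39 - 9)*(-45) = 30*(-45) = -1350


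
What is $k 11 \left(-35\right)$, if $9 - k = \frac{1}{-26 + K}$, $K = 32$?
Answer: $- \frac{20405}{6} \approx -3400.8$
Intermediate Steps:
$k = \frac{53}{6}$ ($k = 9 - \frac{1}{-26 + 32} = 9 - \frac{1}{6} = \frac{53}{6} \approx 8.8333$)
$k 11 \left(-35\right) = \frac{53}{6} \cdot 11 \left(-35\right) = \frac{583}{6} \left(-35\right) = - \frac{20405}{6}$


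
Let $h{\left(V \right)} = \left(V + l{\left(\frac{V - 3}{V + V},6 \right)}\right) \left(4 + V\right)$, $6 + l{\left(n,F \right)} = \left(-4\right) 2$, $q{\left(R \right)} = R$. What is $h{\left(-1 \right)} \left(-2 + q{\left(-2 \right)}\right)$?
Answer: $180$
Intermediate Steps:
$l{\left(n,F \right)} = -14$ ($l{\left(n,F \right)} = -6 - 8 = -14$)
$h{\left(V \right)} = \left(-14 + V\right) \left(4 + V\right)$ ($h{\left(V \right)} = \left(V - 14\right) \left(4 + V\right) = \left(-14 + V\right) \left(4 + V\right)$)
$h{\left(-1 \right)} \left(-2 + q{\left(-2 \right)}\right) = \left(-56 + \left(-1\right)^{2} - -10\right) \left(-2 - 2\right) = \left(-56 + 1 + 10\right) \left(-4\right) = \left(-45\right) \left(-4\right) = 180$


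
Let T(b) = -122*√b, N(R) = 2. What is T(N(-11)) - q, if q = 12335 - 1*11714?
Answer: -621 - 122*√2 ≈ -793.53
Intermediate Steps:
q = 621 (q = 12335 - 11714 = 621)
T(N(-11)) - q = -122*√2 - 1*621 = -122*√2 - 621 = -621 - 122*√2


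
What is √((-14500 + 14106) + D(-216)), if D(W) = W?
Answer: I*√610 ≈ 24.698*I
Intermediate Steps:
√((-14500 + 14106) + D(-216)) = √((-14500 + 14106) - 216) = √(-394 - 216) = √(-610) = I*√610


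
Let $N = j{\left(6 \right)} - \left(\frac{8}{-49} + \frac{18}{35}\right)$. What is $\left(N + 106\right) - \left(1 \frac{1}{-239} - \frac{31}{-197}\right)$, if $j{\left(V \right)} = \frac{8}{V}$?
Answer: $\frac{3696929636}{34606005} \approx 106.83$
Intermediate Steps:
$N = \frac{722}{735}$ ($N = \frac{8}{6} - \left(\frac{8}{-49} + \frac{18}{35}\right) = 8 \cdot \frac{1}{6} - \left(8 \left(- \frac{1}{49}\right) + 18 \cdot \frac{1}{35}\right) = \frac{4}{3} - \left(- \frac{8}{49} + \frac{18}{35}\right) = \frac{4}{3} - \frac{86}{245} = \frac{722}{735} \approx 0.98231$)
$\left(N + 106\right) - \left(1 \frac{1}{-239} - \frac{31}{-197}\right) = \left(\frac{722}{735} + 106\right) - \left(1 \frac{1}{-239} - \frac{31}{-197}\right) = \frac{78632}{735} - \left(1 \left(- \frac{1}{239}\right) - - \frac{31}{197}\right) = \frac{78632}{735} - \left(- \frac{1}{239} + \frac{31}{197}\right) = \frac{78632}{735} - \frac{7212}{47083} = \frac{3696929636}{34606005}$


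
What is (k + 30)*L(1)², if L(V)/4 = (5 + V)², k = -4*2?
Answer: 456192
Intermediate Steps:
k = -8
L(V) = 4*(5 + V)²
(k + 30)*L(1)² = (-8 + 30)*(4*(5 + 1)²)² = 22*(4*6²)² = 22*(4*36)² = 22*144² = 22*20736 = 456192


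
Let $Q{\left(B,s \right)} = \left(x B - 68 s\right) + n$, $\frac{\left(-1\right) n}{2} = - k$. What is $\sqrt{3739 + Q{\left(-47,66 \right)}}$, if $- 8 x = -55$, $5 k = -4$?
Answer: $\frac{i \sqrt{429490}}{20} \approx 32.768 i$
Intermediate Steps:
$k = - \frac{4}{5}$ ($k = \frac{1}{5} \left(-4\right) = - \frac{4}{5} \approx -0.8$)
$n = - \frac{8}{5}$ ($n = - 2 \left(\left(-1\right) \left(- \frac{4}{5}\right)\right) = \left(-2\right) \frac{4}{5} = - \frac{8}{5} \approx -1.6$)
$x = \frac{55}{8}$ ($x = \left(- \frac{1}{8}\right) \left(-55\right) = \frac{55}{8} \approx 6.875$)
$Q{\left(B,s \right)} = - \frac{8}{5} - 68 s + \frac{55 B}{8}$ ($Q{\left(B,s \right)} = \left(\frac{55 B}{8} - 68 s\right) - \frac{8}{5} = \left(- 68 s + \frac{55 B}{8}\right) - \frac{8}{5} = - \frac{8}{5} - 68 s + \frac{55 B}{8}$)
$\sqrt{3739 + Q{\left(-47,66 \right)}} = \sqrt{3739 - \frac{192509}{40}} = \sqrt{- \frac{42949}{40}} = \frac{i \sqrt{429490}}{20}$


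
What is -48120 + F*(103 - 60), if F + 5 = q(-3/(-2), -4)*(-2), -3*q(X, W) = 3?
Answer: -48249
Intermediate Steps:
q(X, W) = -1 (q(X, W) = -⅓*3 = -1)
F = -3 (F = -5 - 1*(-2) = -5 + 2 = -3)
-48120 + F*(103 - 60) = -48120 - 3*(103 - 60) = -48120 - 3*43 = -48120 - 129 = -48249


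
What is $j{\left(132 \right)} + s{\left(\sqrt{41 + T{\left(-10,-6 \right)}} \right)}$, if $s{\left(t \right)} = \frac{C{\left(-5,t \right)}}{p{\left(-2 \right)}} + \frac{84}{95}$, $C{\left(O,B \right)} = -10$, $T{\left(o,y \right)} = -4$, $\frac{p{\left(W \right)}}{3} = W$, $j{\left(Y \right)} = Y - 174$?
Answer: $- \frac{11243}{285} \approx -39.449$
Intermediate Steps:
$j{\left(Y \right)} = -174 + Y$
$p{\left(W \right)} = 3 W$
$s{\left(t \right)} = \frac{727}{285}$ ($s{\left(t \right)} = - \frac{10}{3 \left(-2\right)} + \frac{84}{95} = - \frac{10}{-6} + 84 \cdot \frac{1}{95} = \left(-10\right) \left(- \frac{1}{6}\right) + \frac{84}{95} = \frac{5}{3} + \frac{84}{95} = \frac{727}{285}$)
$j{\left(132 \right)} + s{\left(\sqrt{41 + T{\left(-10,-6 \right)}} \right)} = \left(-174 + 132\right) + \frac{727}{285} = -42 + \frac{727}{285} = - \frac{11243}{285}$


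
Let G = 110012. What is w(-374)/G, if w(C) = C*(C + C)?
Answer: 69938/27503 ≈ 2.5429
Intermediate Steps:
w(C) = 2*C² (w(C) = C*(2*C) = 2*C²)
w(-374)/G = (2*(-374)²)/110012 = (2*139876)*(1/110012) = 279752*(1/110012) = 69938/27503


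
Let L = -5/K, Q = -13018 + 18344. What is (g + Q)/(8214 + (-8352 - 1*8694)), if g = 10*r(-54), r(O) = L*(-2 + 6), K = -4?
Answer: -14/23 ≈ -0.60870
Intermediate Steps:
Q = 5326
L = 5/4 (L = -5/(-4) = -5*(-¼) = 5/4 ≈ 1.2500)
r(O) = 5 (r(O) = 5*(-2 + 6)/4 = (5/4)*4 = 5)
g = 50 (g = 10*5 = 50)
(g + Q)/(8214 + (-8352 - 1*8694)) = (50 + 5326)/(8214 + (-8352 - 1*8694)) = 5376/(8214 + (-8352 - 8694)) = 5376/(8214 - 17046) = 5376/(-8832) = 5376*(-1/8832) = -14/23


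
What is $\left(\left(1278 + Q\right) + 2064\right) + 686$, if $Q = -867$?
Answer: $3161$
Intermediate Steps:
$\left(\left(1278 + Q\right) + 2064\right) + 686 = \left(\left(1278 - 867\right) + 2064\right) + 686 = \left(411 + 2064\right) + 686 = 2475 + 686 = 3161$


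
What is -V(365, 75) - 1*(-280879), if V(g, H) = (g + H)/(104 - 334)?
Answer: 6460261/23 ≈ 2.8088e+5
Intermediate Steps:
V(g, H) = -H/230 - g/230 (V(g, H) = (H + g)/(-230) = (H + g)*(-1/230) = -H/230 - g/230)
-V(365, 75) - 1*(-280879) = -(-1/230*75 - 1/230*365) - 1*(-280879) = -(-15/46 - 73/46) + 280879 = -1*(-44/23) + 280879 = 44/23 + 280879 = 6460261/23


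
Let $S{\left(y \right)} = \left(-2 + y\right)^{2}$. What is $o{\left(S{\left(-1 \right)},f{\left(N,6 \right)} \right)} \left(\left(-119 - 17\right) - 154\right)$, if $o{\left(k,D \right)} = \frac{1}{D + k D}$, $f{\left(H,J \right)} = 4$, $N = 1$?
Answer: $- \frac{29}{4} \approx -7.25$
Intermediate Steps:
$o{\left(k,D \right)} = \frac{1}{D + D k}$
$o{\left(S{\left(-1 \right)},f{\left(N,6 \right)} \right)} \left(\left(-119 - 17\right) - 154\right) = \frac{1}{4 \left(1 + \left(-2 - 1\right)^{2}\right)} \left(\left(-119 - 17\right) - 154\right) = \frac{1}{4 \left(1 + \left(-3\right)^{2}\right)} \left(\left(-119 - 17\right) - 154\right) = \frac{1}{4 \left(1 + 9\right)} \left(-136 - 154\right) = \frac{1}{4 \cdot 10} \left(-290\right) = \frac{1}{4} \cdot \frac{1}{10} \left(-290\right) = \frac{1}{40} \left(-290\right) = - \frac{29}{4}$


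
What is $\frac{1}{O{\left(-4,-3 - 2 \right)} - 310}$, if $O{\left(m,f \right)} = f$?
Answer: $- \frac{1}{315} \approx -0.0031746$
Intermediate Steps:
$\frac{1}{O{\left(-4,-3 - 2 \right)} - 310} = \frac{1}{\left(-3 - 2\right) - 310} = \frac{1}{-5 - 310} = \frac{1}{-315} = - \frac{1}{315}$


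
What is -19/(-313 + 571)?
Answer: -19/258 ≈ -0.073643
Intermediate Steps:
-19/(-313 + 571) = -19/258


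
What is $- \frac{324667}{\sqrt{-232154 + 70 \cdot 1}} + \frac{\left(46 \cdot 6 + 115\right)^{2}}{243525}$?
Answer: $\frac{8993}{14325} + \frac{324667 i \sqrt{58021}}{116042} \approx 0.62778 + 673.93 i$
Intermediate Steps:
$- \frac{324667}{\sqrt{-232154 + 70 \cdot 1}} + \frac{\left(46 \cdot 6 + 115\right)^{2}}{243525} = - \frac{324667}{\sqrt{-232154 + 70}} + \left(276 + 115\right)^{2} \cdot \frac{1}{243525} = - \frac{324667}{\sqrt{-232084}} + 391^{2} \cdot \frac{1}{243525} = - \frac{324667}{2 i \sqrt{58021}} + 152881 \cdot \frac{1}{243525} = - 324667 \left(- \frac{i \sqrt{58021}}{116042}\right) + \frac{8993}{14325} = \frac{324667 i \sqrt{58021}}{116042} + \frac{8993}{14325} = \frac{8993}{14325} + \frac{324667 i \sqrt{58021}}{116042}$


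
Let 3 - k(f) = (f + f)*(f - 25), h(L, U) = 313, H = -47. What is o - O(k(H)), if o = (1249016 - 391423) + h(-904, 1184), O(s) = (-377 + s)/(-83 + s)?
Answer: 2937466573/3424 ≈ 8.5791e+5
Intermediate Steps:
k(f) = 3 - 2*f*(-25 + f) (k(f) = 3 - (f + f)*(f - 25) = 3 - 2*f*(-25 + f))
O(s) = (-377 + s)/(-83 + s)
o = 857906 (o = (1249016 - 391423) + 313 = 857593 + 313 = 857906)
o - O(k(H)) = 857906 - (-377 + (3 - 2*(-47)² + 50*(-47)))/(-83 + (3 - 2*(-47)² + 50*(-47))) = 857906 - (-377 + (3 - 2*2209 - 2350))/(-83 + (3 - 2*2209 - 2350)) = 857906 - (-377 + (3 - 4418 - 2350))/(-83 + (3 - 4418 - 2350)) = 857906 - (-377 - 6765)/(-83 - 6765) = 857906 - (-7142)/(-6848) = 857906 - (-1)*(-7142)/6848 = 857906 - 1*3571/3424 = 857906 - 3571/3424 = 2937466573/3424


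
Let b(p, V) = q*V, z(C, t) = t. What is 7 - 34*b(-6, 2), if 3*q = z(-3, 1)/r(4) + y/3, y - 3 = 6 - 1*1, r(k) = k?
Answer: -532/9 ≈ -59.111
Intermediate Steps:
y = 8 (y = 3 + (6 - 1*1) = 3 + (6 - 1) = 3 + 5 = 8)
q = 35/36 (q = (1/4 + 8/3)/3 = (1/3)*(35/12) = 35/36 ≈ 0.97222)
b(p, V) = 35*V/36
7 - 34*b(-6, 2) = 7 - 595*2/18 = 7 - 34*35/18 = 7 - 595/9 = -532/9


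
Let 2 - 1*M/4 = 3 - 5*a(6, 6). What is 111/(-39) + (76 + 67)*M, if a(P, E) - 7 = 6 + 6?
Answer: 698947/13 ≈ 53765.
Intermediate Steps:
a(P, E) = 19 (a(P, E) = 7 + (6 + 6) = 7 + 12 = 19)
M = 376 (M = 8 - 4*(3 - 5*19) = 8 - 4*(3 - 95) = 8 - 4*(-92) = 8 + 368 = 376)
111/(-39) + (76 + 67)*M = 111/(-39) + (76 + 67)*376 = 111*(-1/39) + 143*376 = -37/13 + 53768 = 698947/13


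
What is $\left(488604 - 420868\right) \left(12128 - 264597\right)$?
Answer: $-17101240184$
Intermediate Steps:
$\left(488604 - 420868\right) \left(12128 - 264597\right) = 67736 \left(-252469\right) = -17101240184$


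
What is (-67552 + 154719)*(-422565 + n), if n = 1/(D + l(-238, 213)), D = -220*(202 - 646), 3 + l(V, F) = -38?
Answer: -3596407914571678/97639 ≈ -3.6834e+10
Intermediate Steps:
l(V, F) = -41 (l(V, F) = -3 - 38 = -41)
D = 97680 (D = -220*(-444) = 97680)
n = 1/97639 (n = 1/(97680 - 41) = 1/97639 ≈ 1.0242e-5)
(-67552 + 154719)*(-422565 + n) = (-67552 + 154719)*(-422565 + 1/97639) = 87167*(-41258824034/97639) = -3596407914571678/97639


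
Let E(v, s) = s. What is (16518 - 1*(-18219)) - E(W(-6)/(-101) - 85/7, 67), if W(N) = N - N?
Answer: 34670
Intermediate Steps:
W(N) = 0
(16518 - 1*(-18219)) - E(W(-6)/(-101) - 85/7, 67) = (16518 - 1*(-18219)) - 1*67 = (16518 + 18219) - 67 = 34737 - 67 = 34670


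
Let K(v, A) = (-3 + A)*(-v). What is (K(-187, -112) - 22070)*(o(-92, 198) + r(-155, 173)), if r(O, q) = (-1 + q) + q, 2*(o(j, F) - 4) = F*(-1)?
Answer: -10893750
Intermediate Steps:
K(v, A) = -v*(-3 + A)
o(j, F) = 4 - F/2 (o(j, F) = 4 + (F*(-1))/2 = 4 + (-F)/2 = 4 - F/2)
r(O, q) = -1 + 2*q
(K(-187, -112) - 22070)*(o(-92, 198) + r(-155, 173)) = (-187*(3 - 1*(-112)) - 22070)*((4 - ½*198) + (-1 + 2*173)) = (-187*(3 + 112) - 22070)*((4 - 99) + (-1 + 346)) = (-187*115 - 22070)*(-95 + 345) = (-21505 - 22070)*250 = -43575*250 = -10893750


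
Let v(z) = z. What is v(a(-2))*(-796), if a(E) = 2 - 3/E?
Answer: -2786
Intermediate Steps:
v(a(-2))*(-796) = (2 - 3/(-2))*(-796) = (2 - 3*(-½))*(-796) = (2 + 3/2)*(-796) = (7/2)*(-796) = -2786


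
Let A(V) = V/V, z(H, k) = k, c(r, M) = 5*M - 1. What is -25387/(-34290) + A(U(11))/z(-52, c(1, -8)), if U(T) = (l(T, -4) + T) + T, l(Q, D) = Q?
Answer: 1006577/1405890 ≈ 0.71597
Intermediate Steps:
c(r, M) = -1 + 5*M
U(T) = 3*T (U(T) = (T + T) + T = 2*T + T = 3*T)
A(V) = 1
-25387/(-34290) + A(U(11))/z(-52, c(1, -8)) = -25387/(-34290) + 1/(-1 + 5*(-8)) = -25387*(-1/34290) + 1/(-1 - 40) = 25387/34290 + 1/(-41) = 25387/34290 + 1*(-1/41) = 25387/34290 - 1/41 = 1006577/1405890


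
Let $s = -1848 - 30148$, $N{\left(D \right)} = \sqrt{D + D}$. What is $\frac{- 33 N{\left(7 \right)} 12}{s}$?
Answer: $\frac{99 \sqrt{14}}{7999} \approx 0.046309$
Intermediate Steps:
$N{\left(D \right)} = \sqrt{2} \sqrt{D}$ ($N{\left(D \right)} = \sqrt{2 D} = \sqrt{2} \sqrt{D}$)
$s = -31996$
$\frac{- 33 N{\left(7 \right)} 12}{s} = \frac{- 33 \sqrt{2} \sqrt{7} \cdot 12}{-31996} = - 33 \sqrt{14} \cdot 12 \left(- \frac{1}{31996}\right) = - 396 \sqrt{14} \left(- \frac{1}{31996}\right) = \frac{99 \sqrt{14}}{7999}$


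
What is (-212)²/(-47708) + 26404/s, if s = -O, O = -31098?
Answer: -17248310/185452923 ≈ -0.093006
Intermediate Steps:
s = 31098 (s = -1*(-31098) = 31098)
(-212)²/(-47708) + 26404/s = (-212)²/(-47708) + 26404/31098 = 44944*(-1/47708) + 26404*(1/31098) = -11236/11927 + 13202/15549 = -17248310/185452923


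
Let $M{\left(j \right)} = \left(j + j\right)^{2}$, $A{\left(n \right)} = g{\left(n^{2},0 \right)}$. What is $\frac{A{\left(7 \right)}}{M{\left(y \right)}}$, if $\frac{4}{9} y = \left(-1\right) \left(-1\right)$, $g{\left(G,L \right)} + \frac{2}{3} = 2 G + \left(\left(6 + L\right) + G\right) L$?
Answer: $\frac{1168}{243} \approx 4.8066$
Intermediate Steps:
$g{\left(G,L \right)} = - \frac{2}{3} + 2 G + L \left(6 + G + L\right)$ ($g{\left(G,L \right)} = - \frac{2}{3} + \left(2 G + \left(\left(6 + L\right) + G\right) L\right) = - \frac{2}{3} + \left(2 G + \left(6 + G + L\right) L\right) = - \frac{2}{3} + \left(2 G + L \left(6 + G + L\right)\right) = - \frac{2}{3} + 2 G + L \left(6 + G + L\right)$)
$A{\left(n \right)} = - \frac{2}{3} + 2 n^{2}$ ($A{\left(n \right)} = - \frac{2}{3} + 0^{2} + 2 n^{2} + 6 \cdot 0 + n^{2} \cdot 0 = - \frac{2}{3} + 0 + 2 n^{2} + 0 + 0 = - \frac{2}{3} + 2 n^{2}$)
$y = \frac{9}{4}$ ($y = \frac{9 \left(\left(-1\right) \left(-1\right)\right)}{4} = \frac{9}{4} \cdot 1 = \frac{9}{4} \approx 2.25$)
$M{\left(j \right)} = 4 j^{2}$ ($M{\left(j \right)} = \left(2 j\right)^{2} = 4 j^{2}$)
$\frac{A{\left(7 \right)}}{M{\left(y \right)}} = \frac{- \frac{2}{3} + 2 \cdot 7^{2}}{4 \left(\frac{9}{4}\right)^{2}} = \frac{- \frac{2}{3} + 2 \cdot 49}{4 \cdot \frac{81}{16}} = \frac{- \frac{2}{3} + 98}{\frac{81}{4}} = \frac{292}{3} \cdot \frac{4}{81} = \frac{1168}{243}$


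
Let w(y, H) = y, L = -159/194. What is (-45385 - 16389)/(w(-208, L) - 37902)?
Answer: 30887/19055 ≈ 1.6209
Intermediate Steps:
L = -159/194 (L = -159*1/194 = -159/194 ≈ -0.81959)
(-45385 - 16389)/(w(-208, L) - 37902) = (-45385 - 16389)/(-208 - 37902) = -61774/(-38110) = -61774*(-1/38110) = 30887/19055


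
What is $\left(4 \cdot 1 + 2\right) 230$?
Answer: $1380$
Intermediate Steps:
$\left(4 \cdot 1 + 2\right) 230 = \left(4 + 2\right) 230 = 6 \cdot 230 = 1380$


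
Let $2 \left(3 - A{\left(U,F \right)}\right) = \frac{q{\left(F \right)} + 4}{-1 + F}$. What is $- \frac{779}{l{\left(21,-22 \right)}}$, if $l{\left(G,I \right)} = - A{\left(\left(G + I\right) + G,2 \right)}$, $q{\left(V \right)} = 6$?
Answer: $- \frac{779}{2} \approx -389.5$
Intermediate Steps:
$A{\left(U,F \right)} = 3 - \frac{5}{-1 + F}$ ($A{\left(U,F \right)} = 3 - \frac{\left(6 + 4\right) \frac{1}{-1 + F}}{2} = 3 - \frac{10 \frac{1}{-1 + F}}{2} = 3 - \frac{5}{-1 + F}$)
$l{\left(G,I \right)} = 2$ ($l{\left(G,I \right)} = - \frac{-8 + 3 \cdot 2}{-1 + 2} = - \frac{-8 + 6}{1} = - 1 \left(-2\right) = \left(-1\right) \left(-2\right) = 2$)
$- \frac{779}{l{\left(21,-22 \right)}} = - \frac{779}{2}$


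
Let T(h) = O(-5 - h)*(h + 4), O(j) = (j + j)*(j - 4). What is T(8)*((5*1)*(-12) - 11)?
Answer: -376584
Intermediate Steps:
O(j) = 2*j*(-4 + j) (O(j) = (2*j)*(-4 + j) = 2*j*(-4 + j))
T(h) = 2*(-9 - h)*(-5 - h)*(4 + h) (T(h) = (2*(-5 - h)*(-4 + (-5 - h)))*(h + 4) = (2*(-5 - h)*(-9 - h))*(4 + h) = (2*(-9 - h)*(-5 - h))*(4 + h) = 2*(-9 - h)*(-5 - h)*(4 + h))
T(8)*((5*1)*(-12) - 11) = (2*(4 + 8)*(5 + 8)*(9 + 8))*((5*1)*(-12) - 11) = (2*12*13*17)*(5*(-12) - 11) = 5304*(-60 - 11) = 5304*(-71) = -376584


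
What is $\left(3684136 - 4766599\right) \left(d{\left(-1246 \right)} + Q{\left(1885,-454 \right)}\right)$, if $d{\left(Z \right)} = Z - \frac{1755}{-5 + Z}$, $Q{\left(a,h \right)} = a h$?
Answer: $\frac{128951445513567}{139} \approx 9.2771 \cdot 10^{11}$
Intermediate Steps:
$\left(3684136 - 4766599\right) \left(d{\left(-1246 \right)} + Q{\left(1885,-454 \right)}\right) = \left(3684136 - 4766599\right) \left(\frac{-1755 + \left(-1246\right)^{2} - -6230}{-5 - 1246} + 1885 \left(-454\right)\right) = - 1082463 \left(\frac{-1755 + 1552516 + 6230}{-1251} - 855790\right) = - 1082463 \left(\left(- \frac{1}{1251}\right) 1556991 - 855790\right) = - 1082463 \left(- \frac{172999}{139} - 855790\right) = \left(-1082463\right) \left(- \frac{119127809}{139}\right) = \frac{128951445513567}{139}$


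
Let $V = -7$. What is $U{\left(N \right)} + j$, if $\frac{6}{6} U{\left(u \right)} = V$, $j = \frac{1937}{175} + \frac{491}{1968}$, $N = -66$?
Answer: $\frac{1487141}{344400} \approx 4.3181$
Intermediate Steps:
$j = \frac{3897941}{344400}$ ($j = 1937 \cdot \frac{1}{175} + 491 \cdot \frac{1}{1968} = \frac{1937}{175} + \frac{491}{1968} = \frac{3897941}{344400} \approx 11.318$)
$U{\left(u \right)} = -7$
$U{\left(N \right)} + j = -7 + \frac{3897941}{344400} = \frac{1487141}{344400}$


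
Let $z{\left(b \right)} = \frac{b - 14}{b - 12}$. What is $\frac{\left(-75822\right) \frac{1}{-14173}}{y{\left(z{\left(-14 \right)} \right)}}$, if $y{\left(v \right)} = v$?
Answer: $\frac{492843}{99211} \approx 4.9676$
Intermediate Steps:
$z{\left(b \right)} = \frac{-14 + b}{-12 + b}$
$\frac{\left(-75822\right) \frac{1}{-14173}}{y{\left(z{\left(-14 \right)} \right)}} = \frac{\left(-75822\right) \frac{1}{-14173}}{\frac{1}{-12 - 14} \left(-14 - 14\right)} = \frac{\left(-75822\right) \left(- \frac{1}{14173}\right)}{\frac{1}{-26} \left(-28\right)} = \frac{75822}{14173 \left(\left(- \frac{1}{26}\right) \left(-28\right)\right)} = \frac{75822}{14173 \cdot \frac{14}{13}} = \frac{75822}{14173} \cdot \frac{13}{14} = \frac{492843}{99211}$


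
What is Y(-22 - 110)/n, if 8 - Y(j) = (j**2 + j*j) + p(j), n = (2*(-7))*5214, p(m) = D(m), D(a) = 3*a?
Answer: 109/231 ≈ 0.47186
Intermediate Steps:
p(m) = 3*m
n = -72996 (n = -14*5214 = -72996)
Y(j) = 8 - 3*j - 2*j**2 (Y(j) = 8 - ((j**2 + j*j) + 3*j) = 8 - ((j**2 + j**2) + 3*j) = 8 - (2*j**2 + 3*j) = 8 + (-3*j - 2*j**2) = 8 - 3*j - 2*j**2)
Y(-22 - 110)/n = (8 - 3*(-22 - 110) - 2*(-22 - 110)**2)/(-72996) = (8 - 3*(-132) - 2*(-132)**2)*(-1/72996) = (8 + 396 - 2*17424)*(-1/72996) = (8 + 396 - 34848)*(-1/72996) = -34444*(-1/72996) = 109/231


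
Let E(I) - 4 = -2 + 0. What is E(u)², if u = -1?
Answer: 4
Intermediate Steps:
E(I) = 2 (E(I) = 4 + (-2 + 0) = 4 - 2 = 2)
E(u)² = 2² = 4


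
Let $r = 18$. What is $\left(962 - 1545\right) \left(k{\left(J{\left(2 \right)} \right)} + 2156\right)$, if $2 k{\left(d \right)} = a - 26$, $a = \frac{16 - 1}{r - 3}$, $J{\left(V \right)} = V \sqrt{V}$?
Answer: $- \frac{2499321}{2} \approx -1.2497 \cdot 10^{6}$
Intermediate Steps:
$J{\left(V \right)} = V^{\frac{3}{2}}$
$a = 1$ ($a = \frac{16 - 1}{18 - 3} = \frac{15}{15} = 15 \cdot \frac{1}{15} = 1$)
$k{\left(d \right)} = - \frac{25}{2}$ ($k{\left(d \right)} = \frac{1 - 26}{2} = \frac{1}{2} \left(-25\right) = - \frac{25}{2}$)
$\left(962 - 1545\right) \left(k{\left(J{\left(2 \right)} \right)} + 2156\right) = \left(962 - 1545\right) \left(- \frac{25}{2} + 2156\right) = \left(-583\right) \frac{4287}{2} = - \frac{2499321}{2}$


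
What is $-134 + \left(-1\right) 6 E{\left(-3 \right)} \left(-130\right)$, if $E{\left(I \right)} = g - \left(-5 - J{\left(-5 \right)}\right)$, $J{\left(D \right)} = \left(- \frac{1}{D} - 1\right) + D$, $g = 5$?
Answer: $3142$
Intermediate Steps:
$J{\left(D \right)} = -1 + D - \frac{1}{D}$ ($J{\left(D \right)} = \left(-1 - \frac{1}{D}\right) + D = -1 + D - \frac{1}{D}$)
$E{\left(I \right)} = \frac{21}{5}$ ($E{\left(I \right)} = 5 - \left(-5 - \left(-1 - 5 - \frac{1}{-5}\right)\right) = 5 - \left(-5 - \left(-1 - 5 - - \frac{1}{5}\right)\right) = 5 - \left(-5 - \left(-1 - 5 + \frac{1}{5}\right)\right) = 5 - \left(-5 - - \frac{29}{5}\right) = 5 - \left(-5 + \frac{29}{5}\right) = 5 - \frac{4}{5} = \frac{21}{5}$)
$-134 + \left(-1\right) 6 E{\left(-3 \right)} \left(-130\right) = -134 + \left(-1\right) 6 \cdot \frac{21}{5} \left(-130\right) = -134 + \left(-6\right) \frac{21}{5} \left(-130\right) = -134 - -3276 = -134 + 3276 = 3142$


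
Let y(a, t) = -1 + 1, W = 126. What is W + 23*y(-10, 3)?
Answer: 126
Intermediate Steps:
y(a, t) = 0
W + 23*y(-10, 3) = 126 + 23*0 = 126 + 0 = 126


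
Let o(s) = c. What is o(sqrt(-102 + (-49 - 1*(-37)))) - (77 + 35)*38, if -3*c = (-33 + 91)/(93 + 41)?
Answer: -855485/201 ≈ -4256.1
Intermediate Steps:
c = -29/201 (c = -(-33 + 91)/(3*(93 + 41)) = -58/(3*134) = -1/3*29/67 = -29/201 ≈ -0.14428)
o(s) = -29/201
o(sqrt(-102 + (-49 - 1*(-37)))) - (77 + 35)*38 = -29/201 - (77 + 35)*38 = -29/201 - 112*38 = -29/201 - 1*4256 = -29/201 - 4256 = -855485/201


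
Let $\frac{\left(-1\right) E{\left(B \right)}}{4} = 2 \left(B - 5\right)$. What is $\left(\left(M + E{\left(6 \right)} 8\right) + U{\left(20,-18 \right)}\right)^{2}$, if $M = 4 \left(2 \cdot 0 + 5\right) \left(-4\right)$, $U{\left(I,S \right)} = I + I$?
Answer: $10816$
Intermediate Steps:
$U{\left(I,S \right)} = 2 I$
$E{\left(B \right)} = 40 - 8 B$ ($E{\left(B \right)} = - 4 \cdot 2 \left(B - 5\right) = - 4 \cdot 2 \left(-5 + B\right) = - 4 \left(-10 + 2 B\right) = 40 - 8 B$)
$M = -80$ ($M = 4 \left(0 + 5\right) \left(-4\right) = 4 \cdot 5 \left(-4\right) = 20 \left(-4\right) = -80$)
$\left(\left(M + E{\left(6 \right)} 8\right) + U{\left(20,-18 \right)}\right)^{2} = \left(\left(-80 + \left(40 - 48\right) 8\right) + 2 \cdot 20\right)^{2} = \left(\left(-80 + \left(40 - 48\right) 8\right) + 40\right)^{2} = \left(\left(-80 - 64\right) + 40\right)^{2} = \left(-144 + 40\right)^{2} = \left(-104\right)^{2} = 10816$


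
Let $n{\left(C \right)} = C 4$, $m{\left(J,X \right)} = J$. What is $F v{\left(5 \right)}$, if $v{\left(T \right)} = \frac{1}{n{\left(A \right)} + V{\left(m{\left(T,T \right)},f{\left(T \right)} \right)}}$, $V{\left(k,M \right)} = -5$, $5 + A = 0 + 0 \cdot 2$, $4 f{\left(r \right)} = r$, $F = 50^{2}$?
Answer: $-100$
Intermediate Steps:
$F = 2500$
$f{\left(r \right)} = \frac{r}{4}$
$A = -5$ ($A = -5 + \left(0 + 0 \cdot 2\right) = -5 + \left(0 + 0\right) = -5 + 0 = -5$)
$n{\left(C \right)} = 4 C$
$v{\left(T \right)} = - \frac{1}{25}$ ($v{\left(T \right)} = \frac{1}{4 \left(-5\right) - 5} = \frac{1}{-20 - 5} = \frac{1}{-25} = - \frac{1}{25}$)
$F v{\left(5 \right)} = 2500 \left(- \frac{1}{25}\right) = -100$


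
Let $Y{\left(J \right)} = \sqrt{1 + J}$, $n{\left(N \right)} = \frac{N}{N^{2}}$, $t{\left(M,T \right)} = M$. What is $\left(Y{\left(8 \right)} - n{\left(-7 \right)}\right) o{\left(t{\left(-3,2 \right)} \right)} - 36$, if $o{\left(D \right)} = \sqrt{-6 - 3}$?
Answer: $-36 + \frac{66 i}{7} \approx -36.0 + 9.4286 i$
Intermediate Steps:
$n{\left(N \right)} = \frac{1}{N}$ ($n{\left(N \right)} = \frac{N}{N^{2}} = \frac{1}{N}$)
$o{\left(D \right)} = 3 i$ ($o{\left(D \right)} = \sqrt{-9} = 3 i$)
$\left(Y{\left(8 \right)} - n{\left(-7 \right)}\right) o{\left(t{\left(-3,2 \right)} \right)} - 36 = \left(\sqrt{1 + 8} - \frac{1}{-7}\right) 3 i - 36 = \left(\sqrt{9} - - \frac{1}{7}\right) 3 i + \left(-40 + 4\right) = \left(3 + \frac{1}{7}\right) 3 i - 36 = \frac{22 \cdot 3 i}{7} - 36 = \frac{66 i}{7} - 36 = -36 + \frac{66 i}{7}$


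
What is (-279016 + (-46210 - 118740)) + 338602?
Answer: -105364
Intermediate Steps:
(-279016 + (-46210 - 118740)) + 338602 = (-279016 - 164950) + 338602 = -443966 + 338602 = -105364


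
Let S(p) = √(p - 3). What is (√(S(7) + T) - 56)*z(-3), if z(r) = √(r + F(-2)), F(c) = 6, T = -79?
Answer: √3*(-56 + I*√77) ≈ -96.995 + 15.199*I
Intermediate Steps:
S(p) = √(-3 + p)
z(r) = √(6 + r) (z(r) = √(r + 6) = √(6 + r))
(√(S(7) + T) - 56)*z(-3) = (√(√(-3 + 7) - 79) - 56)*√(6 - 3) = (√(√4 - 79) - 56)*√3 = (√(2 - 79) - 56)*√3 = (√(-77) - 56)*√3 = (I*√77 - 56)*√3 = (-56 + I*√77)*√3 = √3*(-56 + I*√77)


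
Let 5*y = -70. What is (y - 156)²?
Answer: 28900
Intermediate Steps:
y = -14 (y = (⅕)*(-70) = -14)
(y - 156)² = (-14 - 156)² = (-170)² = 28900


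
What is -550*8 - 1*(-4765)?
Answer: 365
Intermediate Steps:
-550*8 - 1*(-4765) = -4400 + 4765 = 365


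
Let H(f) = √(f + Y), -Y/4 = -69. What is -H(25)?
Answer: -√301 ≈ -17.349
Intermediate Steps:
Y = 276 (Y = -4*(-69) = 276)
H(f) = √(276 + f) (H(f) = √(f + 276) = √(276 + f))
-H(25) = -√(276 + 25) = -√301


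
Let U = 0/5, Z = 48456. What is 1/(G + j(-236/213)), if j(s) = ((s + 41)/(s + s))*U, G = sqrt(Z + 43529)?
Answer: sqrt(91985)/91985 ≈ 0.0032972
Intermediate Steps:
G = sqrt(91985) (G = sqrt(48456 + 43529) = sqrt(91985) ≈ 303.29)
U = 0 (U = 0*(1/5) = 0)
j(s) = 0 (j(s) = ((s + 41)/(s + s))*0 = ((41 + s)/((2*s)))*0 = ((41 + s)*(1/(2*s)))*0 = ((41 + s)/(2*s))*0 = 0)
1/(G + j(-236/213)) = 1/(sqrt(91985) + 0) = 1/(sqrt(91985)) = sqrt(91985)/91985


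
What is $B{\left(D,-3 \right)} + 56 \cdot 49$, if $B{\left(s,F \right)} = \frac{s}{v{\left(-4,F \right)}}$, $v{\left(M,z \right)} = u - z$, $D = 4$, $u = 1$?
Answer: $2745$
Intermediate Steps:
$v{\left(M,z \right)} = 1 - z$
$B{\left(s,F \right)} = \frac{s}{1 - F}$
$B{\left(D,-3 \right)} + 56 \cdot 49 = \left(-1\right) 4 \frac{1}{-1 - 3} + 56 \cdot 49 = \left(-1\right) 4 \frac{1}{-4} + 2744 = \left(-1\right) 4 \left(- \frac{1}{4}\right) + 2744 = 1 + 2744 = 2745$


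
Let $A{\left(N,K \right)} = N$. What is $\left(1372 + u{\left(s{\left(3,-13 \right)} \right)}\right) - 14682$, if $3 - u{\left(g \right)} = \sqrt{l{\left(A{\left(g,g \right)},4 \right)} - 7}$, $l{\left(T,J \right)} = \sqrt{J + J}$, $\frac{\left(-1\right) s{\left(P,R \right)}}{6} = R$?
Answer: $-13307 - i \sqrt{7 - 2 \sqrt{2}} \approx -13307.0 - 2.0424 i$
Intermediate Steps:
$s{\left(P,R \right)} = - 6 R$
$l{\left(T,J \right)} = \sqrt{2} \sqrt{J}$ ($l{\left(T,J \right)} = \sqrt{2 J} = \sqrt{2} \sqrt{J}$)
$u{\left(g \right)} = 3 - \sqrt{-7 + 2 \sqrt{2}}$ ($u{\left(g \right)} = 3 - \sqrt{\sqrt{2} \sqrt{4} - 7} = 3 - \sqrt{\sqrt{2} \cdot 2 - 7} = 3 - \sqrt{2 \sqrt{2} - 7} = 3 - \sqrt{-7 + 2 \sqrt{2}}$)
$\left(1372 + u{\left(s{\left(3,-13 \right)} \right)}\right) - 14682 = \left(1372 + \left(3 - \sqrt{-7 + 2 \sqrt{2}}\right)\right) - 14682 = \left(1375 - \sqrt{-7 + 2 \sqrt{2}}\right) - 14682 = -13307 - \sqrt{-7 + 2 \sqrt{2}}$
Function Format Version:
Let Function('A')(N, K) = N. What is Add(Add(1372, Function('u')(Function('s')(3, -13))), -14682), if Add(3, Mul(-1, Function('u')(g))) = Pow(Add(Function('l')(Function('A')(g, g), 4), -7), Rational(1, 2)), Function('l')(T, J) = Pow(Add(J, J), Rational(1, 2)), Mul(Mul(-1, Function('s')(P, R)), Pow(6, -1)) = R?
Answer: Add(-13307, Mul(-1, I, Pow(Add(7, Mul(-2, Pow(2, Rational(1, 2)))), Rational(1, 2)))) ≈ Add(-13307., Mul(-2.0424, I))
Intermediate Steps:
Function('s')(P, R) = Mul(-6, R)
Function('l')(T, J) = Mul(Pow(2, Rational(1, 2)), Pow(J, Rational(1, 2))) (Function('l')(T, J) = Pow(Mul(2, J), Rational(1, 2)) = Mul(Pow(2, Rational(1, 2)), Pow(J, Rational(1, 2))))
Function('u')(g) = Add(3, Mul(-1, Pow(Add(-7, Mul(2, Pow(2, Rational(1, 2)))), Rational(1, 2)))) (Function('u')(g) = Add(3, Mul(-1, Pow(Add(Mul(Pow(2, Rational(1, 2)), Pow(4, Rational(1, 2))), -7), Rational(1, 2)))) = Add(3, Mul(-1, Pow(Add(Mul(Pow(2, Rational(1, 2)), 2), -7), Rational(1, 2)))) = Add(3, Mul(-1, Pow(Add(Mul(2, Pow(2, Rational(1, 2))), -7), Rational(1, 2)))) = Add(3, Mul(-1, Pow(Add(-7, Mul(2, Pow(2, Rational(1, 2)))), Rational(1, 2)))))
Add(Add(1372, Function('u')(Function('s')(3, -13))), -14682) = Add(Add(1372, Add(3, Mul(-1, Pow(Add(-7, Mul(2, Pow(2, Rational(1, 2)))), Rational(1, 2))))), -14682) = Add(Add(1375, Mul(-1, Pow(Add(-7, Mul(2, Pow(2, Rational(1, 2)))), Rational(1, 2)))), -14682) = Add(-13307, Mul(-1, Pow(Add(-7, Mul(2, Pow(2, Rational(1, 2)))), Rational(1, 2))))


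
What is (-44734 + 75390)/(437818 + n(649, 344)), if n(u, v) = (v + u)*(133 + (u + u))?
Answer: 30656/1858801 ≈ 0.016492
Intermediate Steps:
n(u, v) = (133 + 2*u)*(u + v) (n(u, v) = (u + v)*(133 + 2*u) = (133 + 2*u)*(u + v))
(-44734 + 75390)/(437818 + n(649, 344)) = (-44734 + 75390)/(437818 + (2*649**2 + 133*649 + 133*344 + 2*649*344)) = 30656/(437818 + (2*421201 + 86317 + 45752 + 446512)) = 30656/(437818 + (842402 + 86317 + 45752 + 446512)) = 30656/(437818 + 1420983) = 30656/1858801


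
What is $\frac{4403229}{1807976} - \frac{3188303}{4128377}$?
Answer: $\frac{12413814024605}{7464006534952} \approx 1.6632$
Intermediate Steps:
$\frac{4403229}{1807976} - \frac{3188303}{4128377} = \frac{12413814024605}{7464006534952}$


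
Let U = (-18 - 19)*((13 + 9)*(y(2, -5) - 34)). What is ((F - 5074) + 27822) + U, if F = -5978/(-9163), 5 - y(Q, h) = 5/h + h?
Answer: 7755012/187 ≈ 41471.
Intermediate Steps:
y(Q, h) = 5 - h - 5/h (y(Q, h) = 5 - (5/h + h) = 5 - (h + 5/h) = 5 + (-h - 5/h) = 5 - h - 5/h)
F = 122/187 (F = -5978*(-1/9163) = 122/187 ≈ 0.65241)
U = 18722 (U = (-18 - 19)*((13 + 9)*((5 - 1*(-5) - 5/(-5)) - 34)) = -814*((5 + 5 - 5*(-1/5)) - 34) = -814*((5 + 5 + 1) - 34) = -814*(11 - 34) = -814*(-23) = -37*(-506) = 18722)
((F - 5074) + 27822) + U = ((122/187 - 5074) + 27822) + 18722 = (-948716/187 + 27822) + 18722 = 4253998/187 + 18722 = 7755012/187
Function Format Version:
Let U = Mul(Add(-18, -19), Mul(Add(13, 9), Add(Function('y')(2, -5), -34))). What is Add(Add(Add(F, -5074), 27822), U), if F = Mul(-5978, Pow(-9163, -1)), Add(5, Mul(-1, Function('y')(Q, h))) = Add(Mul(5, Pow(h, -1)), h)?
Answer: Rational(7755012, 187) ≈ 41471.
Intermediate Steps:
Function('y')(Q, h) = Add(5, Mul(-1, h), Mul(-5, Pow(h, -1))) (Function('y')(Q, h) = Add(5, Mul(-1, Add(Mul(5, Pow(h, -1)), h))) = Add(5, Mul(-1, Add(h, Mul(5, Pow(h, -1))))) = Add(5, Add(Mul(-1, h), Mul(-5, Pow(h, -1)))) = Add(5, Mul(-1, h), Mul(-5, Pow(h, -1))))
F = Rational(122, 187) (F = Mul(-5978, Rational(-1, 9163)) = Rational(122, 187) ≈ 0.65241)
U = 18722 (U = Mul(Add(-18, -19), Mul(Add(13, 9), Add(Add(5, Mul(-1, -5), Mul(-5, Pow(-5, -1))), -34))) = Mul(-37, Mul(22, Add(Add(5, 5, Mul(-5, Rational(-1, 5))), -34))) = Mul(-37, Mul(22, Add(Add(5, 5, 1), -34))) = Mul(-37, Mul(22, Add(11, -34))) = Mul(-37, Mul(22, -23)) = Mul(-37, -506) = 18722)
Add(Add(Add(F, -5074), 27822), U) = Add(Add(Add(Rational(122, 187), -5074), 27822), 18722) = Add(Add(Rational(-948716, 187), 27822), 18722) = Add(Rational(4253998, 187), 18722) = Rational(7755012, 187)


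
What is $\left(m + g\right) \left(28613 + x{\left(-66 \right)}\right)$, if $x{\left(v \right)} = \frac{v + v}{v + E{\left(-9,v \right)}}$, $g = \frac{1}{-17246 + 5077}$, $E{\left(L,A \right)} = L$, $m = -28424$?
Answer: $- \frac{247440168776433}{304225} \approx -8.1335 \cdot 10^{8}$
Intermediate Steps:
$g = - \frac{1}{12169}$ ($g = \frac{1}{-12169} = - \frac{1}{12169} \approx -8.2176 \cdot 10^{-5}$)
$x{\left(v \right)} = \frac{2 v}{-9 + v}$ ($x{\left(v \right)} = \frac{v + v}{v - 9} = \frac{2 v}{-9 + v}$)
$\left(m + g\right) \left(28613 + x{\left(-66 \right)}\right) = \left(-28424 - \frac{1}{12169}\right) \left(28613 + 2 \left(-66\right) \frac{1}{-9 - 66}\right) = - \frac{345891657 \left(28613 + 2 \left(-66\right) \frac{1}{-75}\right)}{12169} = - \frac{345891657 \left(28613 + 2 \left(-66\right) \left(- \frac{1}{75}\right)\right)}{12169} = - \frac{345891657 \left(28613 + \frac{44}{25}\right)}{12169} = \left(- \frac{345891657}{12169}\right) \frac{715369}{25} = - \frac{247440168776433}{304225}$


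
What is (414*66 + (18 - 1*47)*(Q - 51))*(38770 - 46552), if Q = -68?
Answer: -239491050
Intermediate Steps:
(414*66 + (18 - 1*47)*(Q - 51))*(38770 - 46552) = (414*66 + (18 - 1*47)*(-68 - 51))*(38770 - 46552) = (27324 + (18 - 47)*(-119))*(-7782) = (27324 - 29*(-119))*(-7782) = (27324 + 3451)*(-7782) = 30775*(-7782) = -239491050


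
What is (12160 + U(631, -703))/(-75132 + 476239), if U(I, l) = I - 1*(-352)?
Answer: 13143/401107 ≈ 0.032767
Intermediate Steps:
U(I, l) = 352 + I (U(I, l) = I + 352 = 352 + I)
(12160 + U(631, -703))/(-75132 + 476239) = (12160 + (352 + 631))/(-75132 + 476239) = (12160 + 983)/401107 = 13143*(1/401107) = 13143/401107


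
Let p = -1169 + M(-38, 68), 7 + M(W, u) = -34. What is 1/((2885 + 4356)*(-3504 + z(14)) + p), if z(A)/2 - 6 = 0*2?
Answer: -1/25286782 ≈ -3.9546e-8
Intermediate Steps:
M(W, u) = -41 (M(W, u) = -7 - 34 = -41)
z(A) = 12 (z(A) = 12 + 2*(0*2) = 12 + 2*0 = 12 + 0 = 12)
p = -1210 (p = -1169 - 41 = -1210)
1/((2885 + 4356)*(-3504 + z(14)) + p) = 1/((2885 + 4356)*(-3504 + 12) - 1210) = 1/(7241*(-3492) - 1210) = 1/(-25285572 - 1210) = 1/(-25286782) = -1/25286782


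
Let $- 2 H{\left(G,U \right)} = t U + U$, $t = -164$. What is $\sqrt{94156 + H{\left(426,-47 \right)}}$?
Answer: $\frac{\sqrt{361302}}{2} \approx 300.54$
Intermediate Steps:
$H{\left(G,U \right)} = \frac{163 U}{2}$ ($H{\left(G,U \right)} = - \frac{- 164 U + U}{2} = - \frac{\left(-163\right) U}{2} = \frac{163 U}{2}$)
$\sqrt{94156 + H{\left(426,-47 \right)}} = \sqrt{94156 + \frac{163}{2} \left(-47\right)} = \sqrt{94156 - \frac{7661}{2}} = \sqrt{\frac{180651}{2}} = \frac{\sqrt{361302}}{2}$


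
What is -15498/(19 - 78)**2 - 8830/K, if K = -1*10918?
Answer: -69234967/19002779 ≈ -3.6434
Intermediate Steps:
K = -10918
-15498/(19 - 78)**2 - 8830/K = -15498/(19 - 78)**2 - 8830/(-10918) = -15498/((-59)**2) - 8830*(-1/10918) = -15498/3481 + 4415/5459 = -69234967/19002779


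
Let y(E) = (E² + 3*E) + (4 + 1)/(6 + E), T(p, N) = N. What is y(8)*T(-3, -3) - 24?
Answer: -4047/14 ≈ -289.07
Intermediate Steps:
y(E) = E² + 3*E + 5/(6 + E) (y(E) = (E² + 3*E) + 5/(6 + E) = E² + 3*E + 5/(6 + E))
y(8)*T(-3, -3) - 24 = ((5 + 8³ + 9*8² + 18*8)/(6 + 8))*(-3) - 24 = ((5 + 512 + 9*64 + 144)/14)*(-3) - 24 = ((5 + 512 + 576 + 144)/14)*(-3) - 24 = ((1/14)*1237)*(-3) - 24 = (1237/14)*(-3) - 24 = -3711/14 - 24 = -4047/14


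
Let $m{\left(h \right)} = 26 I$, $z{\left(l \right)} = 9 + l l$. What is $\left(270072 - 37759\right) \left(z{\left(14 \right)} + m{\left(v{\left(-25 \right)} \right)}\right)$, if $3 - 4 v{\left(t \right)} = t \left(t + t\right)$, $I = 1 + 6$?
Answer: $89905131$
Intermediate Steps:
$I = 7$
$v{\left(t \right)} = \frac{3}{4} - \frac{t^{2}}{2}$ ($v{\left(t \right)} = \frac{3}{4} - \frac{t \left(t + t\right)}{4} = \frac{3}{4} - \frac{t 2 t}{4} = \frac{3}{4} - \frac{2 t^{2}}{4} = \frac{3}{4} - \frac{t^{2}}{2}$)
$z{\left(l \right)} = 9 + l^{2}$
$m{\left(h \right)} = 182$ ($m{\left(h \right)} = 26 \cdot 7 = 182$)
$\left(270072 - 37759\right) \left(z{\left(14 \right)} + m{\left(v{\left(-25 \right)} \right)}\right) = \left(270072 - 37759\right) \left(\left(9 + 14^{2}\right) + 182\right) = 232313 \left(\left(9 + 196\right) + 182\right) = 232313 \left(205 + 182\right) = 232313 \cdot 387 = 89905131$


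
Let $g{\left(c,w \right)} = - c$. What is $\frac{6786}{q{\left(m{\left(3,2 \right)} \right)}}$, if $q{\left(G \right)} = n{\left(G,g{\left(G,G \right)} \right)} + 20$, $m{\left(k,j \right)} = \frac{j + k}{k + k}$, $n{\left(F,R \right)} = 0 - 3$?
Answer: $\frac{6786}{17} \approx 399.18$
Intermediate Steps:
$n{\left(F,R \right)} = -3$ ($n{\left(F,R \right)} = 0 - 3 = -3$)
$m{\left(k,j \right)} = \frac{j + k}{2 k}$
$q{\left(G \right)} = 17$ ($q{\left(G \right)} = -3 + 20 = 17$)
$\frac{6786}{q{\left(m{\left(3,2 \right)} \right)}} = \frac{6786}{17}$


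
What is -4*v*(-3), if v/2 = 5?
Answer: 120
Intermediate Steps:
v = 10 (v = 2*5 = 10)
-4*v*(-3) = -4*10*(-3) = -40*(-3) = 120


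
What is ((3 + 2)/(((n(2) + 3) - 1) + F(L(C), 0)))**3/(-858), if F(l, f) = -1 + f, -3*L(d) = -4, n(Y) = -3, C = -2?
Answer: 125/6864 ≈ 0.018211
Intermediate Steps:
L(d) = 4/3 (L(d) = -1/3*(-4) = 4/3)
((3 + 2)/(((n(2) + 3) - 1) + F(L(C), 0)))**3/(-858) = ((3 + 2)/(((-3 + 3) - 1) + (-1 + 0)))**3/(-858) = (5/((0 - 1) - 1))**3*(-1/858) = (5/(-1 - 1))**3*(-1/858) = (5/(-2))**3*(-1/858) = (5*(-1/2))**3*(-1/858) = (-5/2)**3*(-1/858) = -125/8*(-1/858) = 125/6864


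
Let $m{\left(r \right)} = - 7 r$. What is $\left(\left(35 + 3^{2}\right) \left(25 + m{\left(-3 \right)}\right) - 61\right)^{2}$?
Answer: $3853369$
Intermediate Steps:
$\left(\left(35 + 3^{2}\right) \left(25 + m{\left(-3 \right)}\right) - 61\right)^{2} = \left(\left(35 + 3^{2}\right) \left(25 - -21\right) - 61\right)^{2} = \left(\left(35 + 9\right) \left(25 + 21\right) - 61\right)^{2} = \left(44 \cdot 46 - 61\right)^{2} = \left(2024 - 61\right)^{2} = 1963^{2} = 3853369$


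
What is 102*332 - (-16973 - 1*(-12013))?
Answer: 38824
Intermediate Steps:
102*332 - (-16973 - 1*(-12013)) = 33864 - (-16973 + 12013) = 33864 - 1*(-4960) = 33864 + 4960 = 38824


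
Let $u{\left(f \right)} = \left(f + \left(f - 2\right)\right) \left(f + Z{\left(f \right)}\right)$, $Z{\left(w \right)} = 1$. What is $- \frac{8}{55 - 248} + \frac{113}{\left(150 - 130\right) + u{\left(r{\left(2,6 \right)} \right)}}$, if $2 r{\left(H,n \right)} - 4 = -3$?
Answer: $\frac{43914}{7141} \approx 6.1496$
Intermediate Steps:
$r{\left(H,n \right)} = \frac{1}{2}$ ($r{\left(H,n \right)} = 2 + \frac{1}{2} \left(-3\right) = 2 - \frac{3}{2} = \frac{1}{2}$)
$u{\left(f \right)} = \left(1 + f\right) \left(-2 + 2 f\right)$ ($u{\left(f \right)} = \left(f + \left(f - 2\right)\right) \left(f + 1\right) = \left(f + \left(-2 + f\right)\right) \left(1 + f\right) = \left(-2 + 2 f\right) \left(1 + f\right) = \left(1 + f\right) \left(-2 + 2 f\right)$)
$- \frac{8}{55 - 248} + \frac{113}{\left(150 - 130\right) + u{\left(r{\left(2,6 \right)} \right)}} = - \frac{8}{55 - 248} + \frac{113}{\left(150 - 130\right) - \left(2 - \frac{2}{4}\right)} = - \frac{8}{55 - 248} + \frac{113}{20 + \left(-2 + 2 \cdot \frac{1}{4}\right)} = - \frac{8}{-193} + \frac{113}{20 + \left(-2 + \frac{1}{2}\right)} = \left(-8\right) \left(- \frac{1}{193}\right) + \frac{113}{20 - \frac{3}{2}} = \frac{8}{193} + \frac{113}{\frac{37}{2}} = \frac{8}{193} + 113 \cdot \frac{2}{37} = \frac{8}{193} + \frac{226}{37} = \frac{43914}{7141}$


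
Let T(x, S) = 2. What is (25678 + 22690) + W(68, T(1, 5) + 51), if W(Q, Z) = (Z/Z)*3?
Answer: 48371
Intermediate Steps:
W(Q, Z) = 3 (W(Q, Z) = 1*3 = 3)
(25678 + 22690) + W(68, T(1, 5) + 51) = (25678 + 22690) + 3 = 48368 + 3 = 48371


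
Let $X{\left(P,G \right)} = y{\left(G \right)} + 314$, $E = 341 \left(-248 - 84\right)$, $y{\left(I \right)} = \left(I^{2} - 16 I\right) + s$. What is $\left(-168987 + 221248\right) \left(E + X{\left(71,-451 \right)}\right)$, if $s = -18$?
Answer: $5105951961$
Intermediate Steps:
$y{\left(I \right)} = -18 + I^{2} - 16 I$ ($y{\left(I \right)} = \left(I^{2} - 16 I\right) - 18 = -18 + I^{2} - 16 I$)
$E = -113212$ ($E = 341 \left(-332\right) = -113212$)
$X{\left(P,G \right)} = 296 + G^{2} - 16 G$ ($X{\left(P,G \right)} = \left(-18 + G^{2} - 16 G\right) + 314 = 296 + G^{2} - 16 G$)
$\left(-168987 + 221248\right) \left(E + X{\left(71,-451 \right)}\right) = \left(-168987 + 221248\right) \left(-113212 + \left(296 + \left(-451\right)^{2} - -7216\right)\right) = 52261 \left(-113212 + \left(296 + 203401 + 7216\right)\right) = 52261 \left(-113212 + 210913\right) = 52261 \cdot 97701 = 5105951961$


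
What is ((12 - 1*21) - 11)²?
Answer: 400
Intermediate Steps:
((12 - 1*21) - 11)² = ((12 - 21) - 11)² = (-9 - 11)² = (-20)² = 400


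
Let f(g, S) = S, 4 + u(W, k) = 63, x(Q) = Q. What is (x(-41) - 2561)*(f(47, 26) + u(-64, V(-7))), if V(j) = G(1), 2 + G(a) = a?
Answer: -221170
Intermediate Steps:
G(a) = -2 + a
V(j) = -1 (V(j) = -2 + 1 = -1)
u(W, k) = 59 (u(W, k) = -4 + 63 = 59)
(x(-41) - 2561)*(f(47, 26) + u(-64, V(-7))) = (-41 - 2561)*(26 + 59) = -2602*85 = -221170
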